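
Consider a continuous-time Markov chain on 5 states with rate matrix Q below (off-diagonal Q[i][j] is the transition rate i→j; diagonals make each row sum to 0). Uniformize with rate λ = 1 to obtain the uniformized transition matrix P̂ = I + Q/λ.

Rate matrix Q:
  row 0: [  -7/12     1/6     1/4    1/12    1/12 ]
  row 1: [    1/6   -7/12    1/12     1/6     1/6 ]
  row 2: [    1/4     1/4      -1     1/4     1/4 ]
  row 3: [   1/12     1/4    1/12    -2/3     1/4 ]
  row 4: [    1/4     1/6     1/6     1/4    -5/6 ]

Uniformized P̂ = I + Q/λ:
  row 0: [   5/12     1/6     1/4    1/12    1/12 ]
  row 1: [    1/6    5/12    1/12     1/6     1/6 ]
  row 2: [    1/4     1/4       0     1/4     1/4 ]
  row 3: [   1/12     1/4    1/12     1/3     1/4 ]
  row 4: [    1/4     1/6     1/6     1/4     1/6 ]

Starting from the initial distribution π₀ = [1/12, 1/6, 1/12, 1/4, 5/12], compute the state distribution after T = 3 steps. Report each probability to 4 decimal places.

π = [0.2301, 0.2590, 0.1255, 0.2092, 0.1762]

t=0: π = [0.0833, 0.1667, 0.0833, 0.2500, 0.4167]
t=1: π = [0.2083, 0.2361, 0.1250, 0.2431, 0.1875]
t=2: π = [0.2245, 0.2564, 0.1233, 0.2159, 0.1800]
t=3: π = [0.2301, 0.2590, 0.1255, 0.2092, 0.1762]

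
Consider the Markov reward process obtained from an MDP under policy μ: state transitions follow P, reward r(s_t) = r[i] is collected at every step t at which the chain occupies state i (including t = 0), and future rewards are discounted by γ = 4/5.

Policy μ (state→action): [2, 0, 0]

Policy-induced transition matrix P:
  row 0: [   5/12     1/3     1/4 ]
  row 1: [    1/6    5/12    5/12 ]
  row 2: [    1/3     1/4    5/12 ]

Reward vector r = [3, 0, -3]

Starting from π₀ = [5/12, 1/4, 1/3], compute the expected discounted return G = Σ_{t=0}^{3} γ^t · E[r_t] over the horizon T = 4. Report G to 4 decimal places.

G = -0.0031

t=0: π = [0.4167, 0.2500, 0.3333], E[r] = 0.2500, γ^t·E[r] = 0.250000, running G = 0.250000
t=1: π = [0.3264, 0.3264, 0.3472], E[r] = -0.0625, γ^t·E[r] = -0.050000, running G = 0.200000
t=2: π = [0.3061, 0.3316, 0.3623], E[r] = -0.1684, γ^t·E[r] = -0.107778, running G = 0.092222
t=3: π = [0.3036, 0.3308, 0.3656], E[r] = -0.1862, γ^t·E[r] = -0.095333, running G = -0.003111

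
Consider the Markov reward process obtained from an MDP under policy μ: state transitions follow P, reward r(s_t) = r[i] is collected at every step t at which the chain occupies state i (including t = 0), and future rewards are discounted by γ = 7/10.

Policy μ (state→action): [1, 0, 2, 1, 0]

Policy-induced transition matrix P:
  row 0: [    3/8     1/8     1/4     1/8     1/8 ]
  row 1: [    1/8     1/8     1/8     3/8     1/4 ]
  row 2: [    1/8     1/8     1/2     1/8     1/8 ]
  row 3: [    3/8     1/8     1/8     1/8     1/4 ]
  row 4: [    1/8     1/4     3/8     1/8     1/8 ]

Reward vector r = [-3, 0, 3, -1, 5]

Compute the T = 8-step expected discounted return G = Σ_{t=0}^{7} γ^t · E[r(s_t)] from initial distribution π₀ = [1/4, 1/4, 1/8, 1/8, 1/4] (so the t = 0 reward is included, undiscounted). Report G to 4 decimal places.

G = 2.6212

t=0: π = [0.2500, 0.2500, 0.1250, 0.1250, 0.2500], E[r] = 0.7500, γ^t·E[r] = 0.750000, running G = 0.750000
t=1: π = [0.2188, 0.1563, 0.2656, 0.1875, 0.1719], E[r] = 0.8125, γ^t·E[r] = 0.568750, running G = 1.318750
t=2: π = [0.2266, 0.1465, 0.2949, 0.1641, 0.1680], E[r] = 0.8809, γ^t·E[r] = 0.431621, running G = 1.750371
t=3: π = [0.2227, 0.1460, 0.3059, 0.1616, 0.1638], E[r] = 0.9072, γ^t·E[r] = 0.311179, running G = 2.061550
t=4: π = [0.2211, 0.1455, 0.3085, 0.1615, 0.1635], E[r] = 0.9181, γ^t·E[r] = 0.220426, running G = 2.281976
t=5: π = [0.2206, 0.1454, 0.3092, 0.1614, 0.1634], E[r] = 0.9211, γ^t·E[r] = 0.154813, running G = 2.436789
t=6: π = [0.2205, 0.1454, 0.3094, 0.1614, 0.1634], E[r] = 0.9220, γ^t·E[r] = 0.108471, running G = 2.545260
t=7: π = [0.2205, 0.1454, 0.3094, 0.1614, 0.1633], E[r] = 0.9222, γ^t·E[r] = 0.075949, running G = 2.621209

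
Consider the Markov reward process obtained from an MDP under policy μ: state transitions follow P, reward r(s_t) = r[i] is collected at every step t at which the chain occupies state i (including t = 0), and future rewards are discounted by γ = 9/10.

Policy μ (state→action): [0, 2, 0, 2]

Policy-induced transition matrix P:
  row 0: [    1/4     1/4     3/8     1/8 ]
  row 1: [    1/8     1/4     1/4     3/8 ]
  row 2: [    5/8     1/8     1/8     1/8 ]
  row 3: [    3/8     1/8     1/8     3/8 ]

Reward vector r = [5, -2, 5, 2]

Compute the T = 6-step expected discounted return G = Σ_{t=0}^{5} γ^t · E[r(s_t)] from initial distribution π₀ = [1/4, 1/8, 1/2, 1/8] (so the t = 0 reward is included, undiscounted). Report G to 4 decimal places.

G = 14.9125

t=0: π = [0.2500, 0.1250, 0.5000, 0.1250], E[r] = 3.7500, γ^t·E[r] = 3.750000, running G = 3.750000
t=1: π = [0.4375, 0.1719, 0.2031, 0.1875], E[r] = 3.2344, γ^t·E[r] = 2.910938, running G = 6.660938
t=2: π = [0.3281, 0.2012, 0.2559, 0.2148], E[r] = 2.9473, γ^t·E[r] = 2.387285, running G = 9.048223
t=3: π = [0.3477, 0.1912, 0.2322, 0.2290], E[r] = 2.9749, γ^t·E[r] = 2.168668, running G = 11.216891
t=4: π = [0.3418, 0.1924, 0.2358, 0.2300], E[r] = 2.9634, γ^t·E[r] = 1.944293, running G = 13.161184
t=5: π = [0.3431, 0.1918, 0.2345, 0.2306], E[r] = 2.9658, γ^t·E[r] = 1.751289, running G = 14.912473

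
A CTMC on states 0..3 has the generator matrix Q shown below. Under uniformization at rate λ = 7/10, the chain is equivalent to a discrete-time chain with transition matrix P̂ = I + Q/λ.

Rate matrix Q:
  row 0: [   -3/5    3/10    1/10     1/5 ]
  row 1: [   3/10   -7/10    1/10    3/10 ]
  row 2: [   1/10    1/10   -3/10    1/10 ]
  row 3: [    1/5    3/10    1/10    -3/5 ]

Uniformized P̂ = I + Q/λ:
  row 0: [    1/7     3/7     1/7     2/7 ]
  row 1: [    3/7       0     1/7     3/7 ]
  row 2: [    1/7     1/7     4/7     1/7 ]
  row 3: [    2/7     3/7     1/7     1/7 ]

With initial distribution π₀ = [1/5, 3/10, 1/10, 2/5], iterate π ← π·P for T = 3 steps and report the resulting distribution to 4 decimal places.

π = [0.2542, 0.2539, 0.2382, 0.2536]

t=0: π = [0.2000, 0.3000, 0.1000, 0.4000]
t=1: π = [0.2857, 0.2714, 0.1857, 0.2571]
t=2: π = [0.2571, 0.2592, 0.2224, 0.2612]
t=3: π = [0.2542, 0.2539, 0.2382, 0.2536]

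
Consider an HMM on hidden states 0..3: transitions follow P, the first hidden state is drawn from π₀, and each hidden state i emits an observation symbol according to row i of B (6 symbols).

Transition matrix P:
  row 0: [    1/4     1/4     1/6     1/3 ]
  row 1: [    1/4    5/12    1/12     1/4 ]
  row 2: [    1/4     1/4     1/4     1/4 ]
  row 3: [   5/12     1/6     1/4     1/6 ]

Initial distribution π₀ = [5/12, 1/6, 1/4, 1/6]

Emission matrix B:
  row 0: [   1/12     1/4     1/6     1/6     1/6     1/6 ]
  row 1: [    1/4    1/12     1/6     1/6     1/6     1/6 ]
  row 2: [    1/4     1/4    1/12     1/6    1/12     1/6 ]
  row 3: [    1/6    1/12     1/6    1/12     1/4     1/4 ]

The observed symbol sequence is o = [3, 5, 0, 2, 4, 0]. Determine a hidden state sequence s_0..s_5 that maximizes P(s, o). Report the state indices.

t=0: δ = [6.944e-02, 2.778e-02, 4.167e-02, 1.389e-02]  (obs o_0=3)
t=1: δ = [2.894e-03, 2.894e-03, 1.929e-03, 5.787e-03]  ψ = [0, 0, 0, 0]  (obs o_1=5)
t=2: δ = [2.009e-04, 3.014e-04, 3.617e-04, 1.608e-04]  ψ = [3, 1, 3, 0]  (obs o_2=0)
t=3: δ = [1.507e-05, 2.093e-05, 7.535e-06, 1.507e-05]  ψ = [2, 1, 2, 2]  (obs o_3=2)
t=4: δ = [1.047e-06, 1.454e-06, 3.140e-07, 1.308e-06]  ψ = [3, 1, 3, 1]  (obs o_4=4)
t=5: δ = [4.542e-08, 1.514e-07, 8.176e-08, 6.056e-08]  ψ = [3, 1, 3, 1]  (obs o_5=0)
backtrack: best end state = 1; path = [0, 1, 1, 1, 1, 1]

path = [0, 1, 1, 1, 1, 1]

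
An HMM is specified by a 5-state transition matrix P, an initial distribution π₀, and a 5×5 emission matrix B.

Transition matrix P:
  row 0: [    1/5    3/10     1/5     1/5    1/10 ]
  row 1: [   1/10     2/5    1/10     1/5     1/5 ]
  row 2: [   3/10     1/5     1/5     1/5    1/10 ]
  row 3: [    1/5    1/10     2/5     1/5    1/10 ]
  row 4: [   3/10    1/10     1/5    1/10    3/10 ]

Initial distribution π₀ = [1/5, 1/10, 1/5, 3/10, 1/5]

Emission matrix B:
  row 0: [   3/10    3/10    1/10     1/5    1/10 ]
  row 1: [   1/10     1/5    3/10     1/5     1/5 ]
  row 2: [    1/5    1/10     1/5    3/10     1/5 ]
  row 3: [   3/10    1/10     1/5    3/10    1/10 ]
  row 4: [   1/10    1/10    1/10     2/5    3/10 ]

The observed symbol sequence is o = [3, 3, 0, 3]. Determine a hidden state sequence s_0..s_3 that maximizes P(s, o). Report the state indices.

path = [3, 2, 3, 2]

t=0: δ = [4.000e-02, 2.000e-02, 6.000e-02, 9.000e-02, 8.000e-02]  (obs o_0=3)
t=1: δ = [4.800e-03, 2.400e-03, 1.080e-02, 5.400e-03, 9.600e-03]  ψ = [4, 0, 3, 3, 4]  (obs o_1=3)
t=2: δ = [9.720e-04, 2.160e-04, 4.320e-04, 6.480e-04, 2.880e-04]  ψ = [2, 2, 2, 2, 4]  (obs o_2=0)
t=3: δ = [3.888e-05, 5.832e-05, 7.776e-05, 5.832e-05, 3.888e-05]  ψ = [0, 0, 3, 0, 0]  (obs o_3=3)
backtrack: best end state = 2; path = [3, 2, 3, 2]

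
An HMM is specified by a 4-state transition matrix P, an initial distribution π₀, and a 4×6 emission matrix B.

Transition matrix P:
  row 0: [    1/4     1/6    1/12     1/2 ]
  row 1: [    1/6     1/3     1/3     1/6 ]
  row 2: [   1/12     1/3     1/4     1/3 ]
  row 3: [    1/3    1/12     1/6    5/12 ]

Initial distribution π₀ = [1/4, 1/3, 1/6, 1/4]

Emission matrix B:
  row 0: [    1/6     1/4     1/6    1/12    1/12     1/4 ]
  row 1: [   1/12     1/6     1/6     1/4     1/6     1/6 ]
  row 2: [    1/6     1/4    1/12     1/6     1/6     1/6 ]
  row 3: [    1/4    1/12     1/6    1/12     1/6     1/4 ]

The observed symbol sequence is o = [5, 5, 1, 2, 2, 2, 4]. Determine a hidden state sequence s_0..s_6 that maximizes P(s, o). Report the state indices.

t=0: δ = [6.250e-02, 5.556e-02, 2.778e-02, 6.250e-02]  (obs o_0=5)
t=1: δ = [5.208e-03, 3.086e-03, 3.086e-03, 7.812e-03]  ψ = [3, 1, 1, 0]  (obs o_1=5)
t=2: δ = [6.510e-04, 1.715e-04, 3.255e-04, 2.713e-04]  ψ = [3, 1, 3, 3]  (obs o_2=1)
t=3: δ = [2.713e-05, 1.808e-05, 6.782e-06, 5.425e-05]  ψ = [0, 0, 2, 0]  (obs o_3=2)
t=4: δ = [3.014e-06, 1.005e-06, 7.535e-07, 3.768e-06]  ψ = [3, 1, 3, 3]  (obs o_4=2)
t=5: δ = [2.093e-07, 8.372e-08, 5.233e-08, 2.616e-07]  ψ = [3, 0, 3, 3]  (obs o_5=2)
t=6: δ = [7.268e-09, 5.814e-09, 7.268e-09, 1.817e-08]  ψ = [3, 0, 3, 3]  (obs o_6=4)
backtrack: best end state = 3; path = [0, 3, 0, 3, 3, 3, 3]

path = [0, 3, 0, 3, 3, 3, 3]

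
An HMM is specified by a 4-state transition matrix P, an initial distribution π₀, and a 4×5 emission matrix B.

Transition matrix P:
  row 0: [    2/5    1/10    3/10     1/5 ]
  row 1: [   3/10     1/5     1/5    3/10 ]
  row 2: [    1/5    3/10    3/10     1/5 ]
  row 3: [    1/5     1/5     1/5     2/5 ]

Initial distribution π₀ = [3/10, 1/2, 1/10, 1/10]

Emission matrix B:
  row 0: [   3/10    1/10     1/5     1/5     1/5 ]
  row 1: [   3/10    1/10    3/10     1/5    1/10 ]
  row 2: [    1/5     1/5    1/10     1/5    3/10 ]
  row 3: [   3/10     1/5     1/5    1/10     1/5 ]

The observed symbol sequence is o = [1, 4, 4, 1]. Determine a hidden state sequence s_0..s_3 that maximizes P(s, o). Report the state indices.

t=0: δ = [3.000e-02, 5.000e-02, 2.000e-02, 2.000e-02]  (obs o_0=1)
t=1: δ = [3.000e-03, 1.000e-03, 3.000e-03, 3.000e-03]  ψ = [1, 1, 1, 1]  (obs o_1=4)
t=2: δ = [2.400e-04, 9.000e-05, 2.700e-04, 2.400e-04]  ψ = [0, 2, 0, 3]  (obs o_2=4)
t=3: δ = [9.600e-06, 8.100e-06, 1.620e-05, 1.920e-05]  ψ = [0, 2, 2, 3]  (obs o_3=1)
backtrack: best end state = 3; path = [1, 3, 3, 3]

path = [1, 3, 3, 3]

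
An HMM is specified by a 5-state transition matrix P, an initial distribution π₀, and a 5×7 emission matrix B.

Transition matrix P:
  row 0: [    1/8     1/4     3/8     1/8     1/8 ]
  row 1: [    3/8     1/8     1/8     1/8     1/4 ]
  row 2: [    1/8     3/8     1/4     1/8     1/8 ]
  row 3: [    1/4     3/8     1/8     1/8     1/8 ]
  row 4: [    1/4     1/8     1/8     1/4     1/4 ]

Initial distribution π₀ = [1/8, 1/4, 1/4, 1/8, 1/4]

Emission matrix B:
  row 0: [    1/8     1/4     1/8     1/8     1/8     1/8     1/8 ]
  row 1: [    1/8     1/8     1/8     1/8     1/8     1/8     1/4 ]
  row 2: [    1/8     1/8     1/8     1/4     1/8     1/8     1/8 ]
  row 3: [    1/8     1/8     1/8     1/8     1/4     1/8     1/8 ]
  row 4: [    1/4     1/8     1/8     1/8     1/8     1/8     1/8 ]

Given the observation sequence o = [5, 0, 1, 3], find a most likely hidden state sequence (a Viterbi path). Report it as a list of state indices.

t=0: δ = [1.562e-02, 3.125e-02, 3.125e-02, 1.562e-02, 3.125e-02]  (obs o_0=5)
t=1: δ = [1.465e-03, 1.465e-03, 9.766e-04, 9.766e-04, 1.953e-03]  ψ = [1, 2, 2, 4, 1]  (obs o_1=0)
t=2: δ = [1.373e-04, 4.578e-05, 6.866e-05, 6.104e-05, 6.104e-05]  ψ = [1, 0, 0, 4, 4]  (obs o_2=1)
t=3: δ = [2.146e-06, 4.292e-06, 1.287e-05, 2.146e-06, 2.146e-06]  ψ = [0, 0, 0, 0, 0]  (obs o_3=3)
backtrack: best end state = 2; path = [2, 1, 0, 2]

path = [2, 1, 0, 2]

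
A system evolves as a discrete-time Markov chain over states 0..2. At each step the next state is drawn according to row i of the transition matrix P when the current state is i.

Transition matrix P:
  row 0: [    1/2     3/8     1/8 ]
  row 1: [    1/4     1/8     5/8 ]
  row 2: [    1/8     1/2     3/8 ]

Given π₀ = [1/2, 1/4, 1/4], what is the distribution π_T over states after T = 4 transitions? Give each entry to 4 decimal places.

t=0: π = [0.5000, 0.2500, 0.2500]
t=1: π = [0.3438, 0.3438, 0.3125]
t=2: π = [0.2969, 0.3281, 0.3750]
t=3: π = [0.2773, 0.3398, 0.3828]
t=4: π = [0.2715, 0.3379, 0.3906]

π = [0.2715, 0.3379, 0.3906]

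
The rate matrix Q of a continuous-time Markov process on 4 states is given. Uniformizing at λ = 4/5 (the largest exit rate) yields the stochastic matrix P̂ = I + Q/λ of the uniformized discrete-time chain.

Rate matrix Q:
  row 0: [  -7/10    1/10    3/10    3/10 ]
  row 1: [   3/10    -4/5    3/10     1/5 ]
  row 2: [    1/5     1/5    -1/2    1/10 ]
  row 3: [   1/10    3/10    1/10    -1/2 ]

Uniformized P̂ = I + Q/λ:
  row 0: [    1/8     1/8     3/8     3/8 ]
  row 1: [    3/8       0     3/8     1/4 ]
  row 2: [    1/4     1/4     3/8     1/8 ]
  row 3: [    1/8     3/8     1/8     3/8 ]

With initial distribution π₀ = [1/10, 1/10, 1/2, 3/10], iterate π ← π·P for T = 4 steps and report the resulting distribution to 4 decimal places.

t=0: π = [0.1000, 0.1000, 0.5000, 0.3000]
t=1: π = [0.2125, 0.2500, 0.3000, 0.2375]
t=2: π = [0.2250, 0.1906, 0.3156, 0.2688]
t=3: π = [0.2121, 0.2078, 0.3078, 0.2723]
t=4: π = [0.2154, 0.2056, 0.3069, 0.2721]

π = [0.2154, 0.2056, 0.3069, 0.2721]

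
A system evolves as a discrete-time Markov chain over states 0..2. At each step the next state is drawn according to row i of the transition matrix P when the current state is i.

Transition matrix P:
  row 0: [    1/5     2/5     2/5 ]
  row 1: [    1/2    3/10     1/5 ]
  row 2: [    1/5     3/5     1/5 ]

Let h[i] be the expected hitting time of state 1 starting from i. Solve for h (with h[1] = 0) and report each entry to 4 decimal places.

First-step conditioning: h[1] = 0; for i ≠ 1, h[i] = 1 + Σ_k P[i][k]·h[k].
  h[0] = 1 + 1/5·h[0] + 2/5·h[2]
  h[2] = 1 + 1/5·h[0] + 1/5·h[2]
Solving the 2×2 linear system over states ≠ 1 gives exactly h = [15/7, 0, 25/14] (h[1] = 0 is the target).

h = [2.1429, 0.0000, 1.7857]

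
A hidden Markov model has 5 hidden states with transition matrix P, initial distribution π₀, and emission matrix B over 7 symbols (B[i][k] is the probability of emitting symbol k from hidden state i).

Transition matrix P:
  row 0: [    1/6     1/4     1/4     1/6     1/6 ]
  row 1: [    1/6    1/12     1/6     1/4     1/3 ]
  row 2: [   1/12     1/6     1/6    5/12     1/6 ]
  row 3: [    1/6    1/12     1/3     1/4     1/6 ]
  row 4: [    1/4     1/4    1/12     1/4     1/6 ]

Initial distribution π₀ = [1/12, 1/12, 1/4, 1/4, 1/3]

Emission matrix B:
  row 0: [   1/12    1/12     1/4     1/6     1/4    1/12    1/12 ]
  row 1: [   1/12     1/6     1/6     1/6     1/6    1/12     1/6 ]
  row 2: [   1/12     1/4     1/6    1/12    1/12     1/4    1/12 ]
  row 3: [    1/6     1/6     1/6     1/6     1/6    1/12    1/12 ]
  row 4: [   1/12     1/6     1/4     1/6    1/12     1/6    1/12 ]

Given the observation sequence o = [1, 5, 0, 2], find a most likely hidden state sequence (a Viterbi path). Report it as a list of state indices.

path = [3, 2, 3, 2]

t=0: δ = [6.944e-03, 1.389e-02, 6.250e-02, 4.167e-02, 5.556e-02]  (obs o_0=1)
t=1: δ = [1.157e-03, 1.157e-03, 3.472e-03, 2.170e-03, 1.736e-03]  ψ = [4, 4, 3, 2, 2]  (obs o_1=5)
t=2: δ = [3.617e-05, 4.823e-05, 6.028e-05, 2.411e-04, 4.823e-05]  ψ = [4, 2, 3, 2, 2]  (obs o_2=0)
t=3: δ = [1.005e-05, 3.349e-06, 1.340e-05, 1.005e-05, 1.005e-05]  ψ = [3, 3, 3, 3, 3]  (obs o_3=2)
backtrack: best end state = 2; path = [3, 2, 3, 2]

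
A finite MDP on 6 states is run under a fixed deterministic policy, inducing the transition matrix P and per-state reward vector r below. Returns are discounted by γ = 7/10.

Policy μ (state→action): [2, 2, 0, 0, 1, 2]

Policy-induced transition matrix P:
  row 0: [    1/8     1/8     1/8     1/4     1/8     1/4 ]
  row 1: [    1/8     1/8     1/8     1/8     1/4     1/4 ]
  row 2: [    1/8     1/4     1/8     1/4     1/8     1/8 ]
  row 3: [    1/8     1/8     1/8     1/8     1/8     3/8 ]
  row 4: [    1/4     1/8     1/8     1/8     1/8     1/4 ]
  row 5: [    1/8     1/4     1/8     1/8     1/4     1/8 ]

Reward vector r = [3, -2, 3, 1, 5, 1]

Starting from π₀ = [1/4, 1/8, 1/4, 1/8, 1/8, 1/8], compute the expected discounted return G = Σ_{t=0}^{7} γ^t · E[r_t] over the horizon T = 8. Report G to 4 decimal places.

G = 5.7711

t=0: π = [0.2500, 0.1250, 0.2500, 0.1250, 0.1250, 0.1250], E[r] = 2.1250, γ^t·E[r] = 2.125000, running G = 2.125000
t=1: π = [0.1406, 0.1719, 0.1250, 0.1875, 0.1563, 0.2188], E[r] = 1.6406, γ^t·E[r] = 1.148438, running G = 3.273438
t=2: π = [0.1445, 0.1680, 0.1250, 0.1582, 0.1738, 0.2305], E[r] = 1.7305, γ^t·E[r] = 0.847930, running G = 4.121367
t=3: π = [0.1467, 0.1694, 0.1250, 0.1587, 0.1748, 0.2253], E[r] = 1.7344, γ^t·E[r] = 0.594891, running G = 4.716258
t=4: π = [0.1469, 0.1688, 0.1250, 0.1590, 0.1743, 0.2260], E[r] = 1.7347, γ^t·E[r] = 0.416504, running G = 5.132762
t=5: π = [0.1468, 0.1689, 0.1250, 0.1590, 0.1744, 0.2260], E[r] = 1.7344, γ^t·E[r] = 0.291494, running G = 5.424256
t=6: π = [0.1468, 0.1689, 0.1250, 0.1590, 0.1744, 0.2260], E[r] = 1.7344, γ^t·E[r] = 0.204051, running G = 5.628307
t=7: π = [0.1468, 0.1689, 0.1250, 0.1590, 0.1744, 0.2260], E[r] = 1.7344, γ^t·E[r] = 0.142835, running G = 5.771142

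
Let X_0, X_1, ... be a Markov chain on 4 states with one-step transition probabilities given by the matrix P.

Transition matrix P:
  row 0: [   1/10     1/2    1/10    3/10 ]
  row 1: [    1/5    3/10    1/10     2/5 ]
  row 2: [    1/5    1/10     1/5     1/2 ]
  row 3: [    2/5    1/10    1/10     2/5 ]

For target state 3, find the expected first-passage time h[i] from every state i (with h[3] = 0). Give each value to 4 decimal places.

h = [2.7763, 2.5450, 2.2622, 0.0000]

First-step conditioning: h[3] = 0; for i ≠ 3, h[i] = 1 + Σ_k P[i][k]·h[k].
  h[0] = 1 + 1/10·h[0] + 1/2·h[1] + 1/10·h[2]
  h[1] = 1 + 1/5·h[0] + 3/10·h[1] + 1/10·h[2]
  h[2] = 1 + 1/5·h[0] + 1/10·h[1] + 1/5·h[2]
Solving the 3×3 linear system over states ≠ 3 gives exactly h = [1080/389, 990/389, 880/389, 0] (h[3] = 0 is the target).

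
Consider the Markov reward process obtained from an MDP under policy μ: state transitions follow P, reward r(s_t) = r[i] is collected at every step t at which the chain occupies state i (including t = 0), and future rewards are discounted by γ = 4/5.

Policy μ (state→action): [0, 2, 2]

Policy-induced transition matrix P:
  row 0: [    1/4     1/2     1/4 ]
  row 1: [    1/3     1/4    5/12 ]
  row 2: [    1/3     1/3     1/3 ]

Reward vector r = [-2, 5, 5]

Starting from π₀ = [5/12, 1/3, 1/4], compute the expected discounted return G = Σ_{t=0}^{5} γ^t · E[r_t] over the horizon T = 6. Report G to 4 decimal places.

t=0: π = [0.4167, 0.3333, 0.2500], E[r] = 2.0833, γ^t·E[r] = 2.083333, running G = 2.083333
t=1: π = [0.2986, 0.3750, 0.3264], E[r] = 2.9097, γ^t·E[r] = 2.327778, running G = 4.411111
t=2: π = [0.3084, 0.3519, 0.3397], E[r] = 2.8409, γ^t·E[r] = 1.818148, running G = 6.229259
t=3: π = [0.3076, 0.3554, 0.3370], E[r] = 2.8466, γ^t·E[r] = 1.457457, running G = 7.686716
t=4: π = [0.3077, 0.3550, 0.3373], E[r] = 2.8461, γ^t·E[r] = 1.165770, running G = 8.852486
t=5: π = [0.3077, 0.3550, 0.3373], E[r] = 2.8462, γ^t·E[r] = 0.932629, running G = 9.785114

G = 9.7851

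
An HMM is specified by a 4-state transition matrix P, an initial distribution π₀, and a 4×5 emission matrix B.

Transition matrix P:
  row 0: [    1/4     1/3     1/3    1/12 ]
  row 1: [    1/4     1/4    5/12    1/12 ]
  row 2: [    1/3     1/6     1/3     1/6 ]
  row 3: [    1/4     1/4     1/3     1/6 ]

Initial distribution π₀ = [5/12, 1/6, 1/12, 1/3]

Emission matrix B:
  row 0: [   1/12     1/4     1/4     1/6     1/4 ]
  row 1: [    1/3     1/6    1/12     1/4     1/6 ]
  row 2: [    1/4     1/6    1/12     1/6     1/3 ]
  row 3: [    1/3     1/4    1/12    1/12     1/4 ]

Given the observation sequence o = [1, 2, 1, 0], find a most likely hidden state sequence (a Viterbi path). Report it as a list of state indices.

t=0: δ = [1.042e-01, 2.778e-02, 1.389e-02, 8.333e-02]  (obs o_0=1)
t=1: δ = [6.510e-03, 2.894e-03, 2.894e-03, 1.157e-03]  ψ = [0, 0, 0, 3]  (obs o_1=2)
t=2: δ = [4.069e-04, 3.617e-04, 3.617e-04, 1.356e-04]  ψ = [0, 0, 0, 0]  (obs o_2=1)
t=3: δ = [1.005e-05, 4.521e-05, 3.768e-05, 2.009e-05]  ψ = [2, 0, 1, 2]  (obs o_3=0)
backtrack: best end state = 1; path = [0, 0, 0, 1]

path = [0, 0, 0, 1]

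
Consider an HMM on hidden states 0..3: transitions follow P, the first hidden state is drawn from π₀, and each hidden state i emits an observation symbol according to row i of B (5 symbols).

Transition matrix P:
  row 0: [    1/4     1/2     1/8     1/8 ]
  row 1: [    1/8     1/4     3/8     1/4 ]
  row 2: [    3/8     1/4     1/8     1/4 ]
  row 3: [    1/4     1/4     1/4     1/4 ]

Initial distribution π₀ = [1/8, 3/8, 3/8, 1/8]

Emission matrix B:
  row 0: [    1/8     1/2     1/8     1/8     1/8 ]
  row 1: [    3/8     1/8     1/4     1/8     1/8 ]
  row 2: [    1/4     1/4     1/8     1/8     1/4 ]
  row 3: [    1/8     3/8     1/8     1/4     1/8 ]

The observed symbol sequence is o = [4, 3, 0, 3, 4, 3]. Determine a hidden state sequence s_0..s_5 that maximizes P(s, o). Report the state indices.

path = [2, 0, 1, 3, 2, 3]

t=0: δ = [1.562e-02, 4.688e-02, 9.375e-02, 1.562e-02]  (obs o_0=4)
t=1: δ = [4.395e-03, 2.930e-03, 2.197e-03, 5.859e-03]  ψ = [2, 2, 1, 2]  (obs o_1=3)
t=2: δ = [1.831e-04, 8.240e-04, 3.662e-04, 1.831e-04]  ψ = [3, 0, 3, 3]  (obs o_2=0)
t=3: δ = [1.717e-05, 2.575e-05, 3.862e-05, 5.150e-05]  ψ = [2, 1, 1, 1]  (obs o_3=3)
t=4: δ = [1.810e-06, 1.609e-06, 3.219e-06, 1.609e-06]  ψ = [2, 3, 3, 3]  (obs o_4=4)
t=5: δ = [1.509e-07, 1.132e-07, 7.544e-08, 2.012e-07]  ψ = [2, 0, 1, 2]  (obs o_5=3)
backtrack: best end state = 3; path = [2, 0, 1, 3, 2, 3]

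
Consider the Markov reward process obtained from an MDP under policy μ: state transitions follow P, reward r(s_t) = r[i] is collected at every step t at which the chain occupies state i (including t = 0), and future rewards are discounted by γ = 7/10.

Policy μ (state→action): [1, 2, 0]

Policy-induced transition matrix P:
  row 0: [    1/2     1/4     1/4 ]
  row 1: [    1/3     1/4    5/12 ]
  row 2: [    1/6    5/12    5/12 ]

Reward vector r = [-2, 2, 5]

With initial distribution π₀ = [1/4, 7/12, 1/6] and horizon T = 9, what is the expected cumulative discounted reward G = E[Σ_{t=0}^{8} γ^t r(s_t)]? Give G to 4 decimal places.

t=0: π = [0.2500, 0.5833, 0.1667], E[r] = 1.5000, γ^t·E[r] = 1.500000, running G = 1.500000
t=1: π = [0.3472, 0.2778, 0.3750], E[r] = 1.7361, γ^t·E[r] = 1.215278, running G = 2.715278
t=2: π = [0.3287, 0.3125, 0.3588], E[r] = 1.7616, γ^t·E[r] = 0.863171, running G = 3.578449
t=3: π = [0.3283, 0.3098, 0.3619], E[r] = 1.7724, γ^t·E[r] = 0.607925, running G = 4.186374
t=4: π = [0.3277, 0.3103, 0.3619], E[r] = 1.7749, γ^t·E[r] = 0.426150, running G = 4.612524
t=5: π = [0.3276, 0.3103, 0.3620], E[r] = 1.7756, γ^t·E[r] = 0.298425, running G = 4.910949
t=6: π = [0.3276, 0.3103, 0.3621], E[r] = 1.7758, γ^t·E[r] = 0.208920, running G = 5.119870
t=7: π = [0.3276, 0.3103, 0.3621], E[r] = 1.7758, γ^t·E[r] = 0.146248, running G = 5.266118
t=8: π = [0.3276, 0.3103, 0.3621], E[r] = 1.7759, γ^t·E[r] = 0.102375, running G = 5.368492

G = 5.3685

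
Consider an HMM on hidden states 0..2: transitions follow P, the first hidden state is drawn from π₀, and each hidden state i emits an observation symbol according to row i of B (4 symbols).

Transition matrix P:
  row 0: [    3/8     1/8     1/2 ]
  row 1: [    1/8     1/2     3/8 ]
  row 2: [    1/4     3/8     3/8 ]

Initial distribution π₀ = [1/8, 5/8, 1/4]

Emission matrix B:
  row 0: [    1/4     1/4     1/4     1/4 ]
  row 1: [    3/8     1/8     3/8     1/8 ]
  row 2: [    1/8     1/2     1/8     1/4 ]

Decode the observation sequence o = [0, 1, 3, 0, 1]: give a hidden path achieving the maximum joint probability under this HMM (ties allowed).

t=0: δ = [3.125e-02, 2.344e-01, 3.125e-02]  (obs o_0=0)
t=1: δ = [7.324e-03, 1.465e-02, 4.395e-02]  ψ = [1, 1, 1]  (obs o_1=1)
t=2: δ = [2.747e-03, 2.060e-03, 4.120e-03]  ψ = [2, 2, 2]  (obs o_2=3)
t=3: δ = [2.575e-04, 5.794e-04, 1.931e-04]  ψ = [0, 2, 2]  (obs o_3=0)
t=4: δ = [2.414e-05, 3.621e-05, 1.086e-04]  ψ = [0, 1, 1]  (obs o_4=1)
backtrack: best end state = 2; path = [1, 2, 2, 1, 2]

path = [1, 2, 2, 1, 2]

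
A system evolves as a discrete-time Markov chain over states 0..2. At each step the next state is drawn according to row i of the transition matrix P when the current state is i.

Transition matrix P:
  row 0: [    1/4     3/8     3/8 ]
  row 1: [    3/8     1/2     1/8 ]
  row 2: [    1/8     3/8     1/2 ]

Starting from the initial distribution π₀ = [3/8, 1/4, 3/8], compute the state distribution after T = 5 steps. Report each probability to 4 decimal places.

t=0: π = [0.3750, 0.2500, 0.3750]
t=1: π = [0.2344, 0.4063, 0.3594]
t=2: π = [0.2559, 0.4258, 0.3184]
t=3: π = [0.2634, 0.4282, 0.3083]
t=4: π = [0.2650, 0.4285, 0.3065]
t=5: π = [0.2653, 0.4286, 0.3062]

π = [0.2653, 0.4286, 0.3062]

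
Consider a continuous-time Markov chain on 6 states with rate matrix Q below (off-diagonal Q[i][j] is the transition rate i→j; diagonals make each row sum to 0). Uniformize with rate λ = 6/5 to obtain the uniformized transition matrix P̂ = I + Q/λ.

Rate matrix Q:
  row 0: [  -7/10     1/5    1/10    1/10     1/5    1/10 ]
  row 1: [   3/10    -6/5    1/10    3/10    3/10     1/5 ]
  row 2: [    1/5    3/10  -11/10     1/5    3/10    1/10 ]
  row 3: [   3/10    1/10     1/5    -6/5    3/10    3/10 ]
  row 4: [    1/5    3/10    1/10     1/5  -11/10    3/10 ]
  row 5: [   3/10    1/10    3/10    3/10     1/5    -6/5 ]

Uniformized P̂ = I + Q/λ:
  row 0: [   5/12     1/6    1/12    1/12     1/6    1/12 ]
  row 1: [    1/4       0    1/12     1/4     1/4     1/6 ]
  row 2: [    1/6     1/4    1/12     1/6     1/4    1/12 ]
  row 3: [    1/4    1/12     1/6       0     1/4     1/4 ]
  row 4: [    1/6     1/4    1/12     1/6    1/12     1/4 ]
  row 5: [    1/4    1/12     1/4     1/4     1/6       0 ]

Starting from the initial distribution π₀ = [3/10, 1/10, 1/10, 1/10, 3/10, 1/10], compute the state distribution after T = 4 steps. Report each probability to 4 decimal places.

t=0: π = [0.3000, 0.1000, 0.1000, 0.1000, 0.3000, 0.1000]
t=1: π = [0.2667, 0.1667, 0.1083, 0.1417, 0.1667, 0.1500]
t=2: π = [0.2715, 0.1375, 0.1201, 0.1472, 0.1875, 0.1361]
t=3: π = [0.2696, 0.1458, 0.1183, 0.1423, 0.1848, 0.1392]
t=4: π = [0.2697, 0.1442, 0.1184, 0.1442, 0.1851, 0.1384]

π = [0.2697, 0.1442, 0.1184, 0.1442, 0.1851, 0.1384]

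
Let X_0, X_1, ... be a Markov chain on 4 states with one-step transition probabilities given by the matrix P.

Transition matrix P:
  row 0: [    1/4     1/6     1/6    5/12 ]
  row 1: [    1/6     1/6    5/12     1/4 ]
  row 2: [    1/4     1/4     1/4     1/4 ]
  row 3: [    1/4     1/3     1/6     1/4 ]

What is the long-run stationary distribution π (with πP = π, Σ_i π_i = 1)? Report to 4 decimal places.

Balance equations π_j = Σ_i π_i·P[i][j]:
  π_0 = 1/4·π_0 + 1/6·π_1 + 1/4·π_2 + 1/4·π_3
  π_1 = 1/6·π_0 + 1/6·π_1 + 1/4·π_2 + 1/3·π_3
  π_2 = 1/6·π_0 + 5/12·π_1 + 1/4·π_2 + 1/6·π_3
  normalize: π_0 + π_1 + π_2 + π_3 = 1
Solving the linear system gives exactly π = [429/1862, 219/931, 229/931, 537/1862].

π = [0.2304, 0.2352, 0.2460, 0.2884]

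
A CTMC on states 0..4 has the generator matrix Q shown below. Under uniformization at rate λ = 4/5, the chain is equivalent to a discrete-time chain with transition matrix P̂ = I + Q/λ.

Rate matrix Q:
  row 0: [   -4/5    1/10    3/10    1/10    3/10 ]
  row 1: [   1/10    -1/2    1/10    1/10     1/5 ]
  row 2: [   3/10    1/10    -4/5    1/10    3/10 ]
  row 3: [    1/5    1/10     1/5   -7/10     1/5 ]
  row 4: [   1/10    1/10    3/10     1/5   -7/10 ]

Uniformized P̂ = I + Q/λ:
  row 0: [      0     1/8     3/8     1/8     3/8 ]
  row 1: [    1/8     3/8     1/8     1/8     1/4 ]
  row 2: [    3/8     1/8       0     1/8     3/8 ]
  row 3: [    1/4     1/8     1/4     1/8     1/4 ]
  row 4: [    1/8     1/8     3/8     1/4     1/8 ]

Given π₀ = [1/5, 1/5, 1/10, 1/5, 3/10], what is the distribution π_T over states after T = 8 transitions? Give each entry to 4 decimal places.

π = [0.1794, 0.1667, 0.2280, 0.1584, 0.2675]

t=0: π = [0.2000, 0.2000, 0.1000, 0.2000, 0.3000]
t=1: π = [0.1500, 0.1750, 0.2625, 0.1625, 0.2500]
t=2: π = [0.1922, 0.1688, 0.2125, 0.1563, 0.2703]
t=3: π = [0.1736, 0.1672, 0.2336, 0.1588, 0.2668]
t=4: π = [0.1815, 0.1668, 0.2258, 0.1583, 0.2676]
t=5: π = [0.1785, 0.1667, 0.2288, 0.1584, 0.2675]
t=6: π = [0.1797, 0.1667, 0.2277, 0.1584, 0.2675]
t=7: π = [0.1793, 0.1667, 0.2281, 0.1584, 0.2675]
t=8: π = [0.1794, 0.1667, 0.2280, 0.1584, 0.2675]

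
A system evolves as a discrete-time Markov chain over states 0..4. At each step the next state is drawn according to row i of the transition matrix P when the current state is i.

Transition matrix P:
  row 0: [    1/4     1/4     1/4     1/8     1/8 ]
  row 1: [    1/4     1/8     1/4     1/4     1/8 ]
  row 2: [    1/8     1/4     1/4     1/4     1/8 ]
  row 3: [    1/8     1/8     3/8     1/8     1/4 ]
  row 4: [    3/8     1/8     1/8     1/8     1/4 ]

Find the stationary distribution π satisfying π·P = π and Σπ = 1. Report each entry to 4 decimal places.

π = [0.2172, 0.1836, 0.2514, 0.1794, 0.1685]

Balance equations π_j = Σ_i π_i·P[i][j]:
  π_0 = 1/4·π_0 + 1/4·π_1 + 1/8·π_2 + 1/8·π_3 + 3/8·π_4
  π_1 = 1/4·π_0 + 1/8·π_1 + 1/4·π_2 + 1/8·π_3 + 1/8·π_4
  π_2 = 1/4·π_0 + 1/4·π_1 + 1/4·π_2 + 3/8·π_3 + 1/8·π_4
  π_3 = 1/8·π_0 + 1/4·π_1 + 1/4·π_2 + 1/8·π_3 + 1/8·π_4
  normalize: π_0 + π_1 + π_2 + π_3 + π_4 = 1
Solving the linear system gives exactly π = [439/2021, 371/2021, 508/2021, 725/4042, 681/4042].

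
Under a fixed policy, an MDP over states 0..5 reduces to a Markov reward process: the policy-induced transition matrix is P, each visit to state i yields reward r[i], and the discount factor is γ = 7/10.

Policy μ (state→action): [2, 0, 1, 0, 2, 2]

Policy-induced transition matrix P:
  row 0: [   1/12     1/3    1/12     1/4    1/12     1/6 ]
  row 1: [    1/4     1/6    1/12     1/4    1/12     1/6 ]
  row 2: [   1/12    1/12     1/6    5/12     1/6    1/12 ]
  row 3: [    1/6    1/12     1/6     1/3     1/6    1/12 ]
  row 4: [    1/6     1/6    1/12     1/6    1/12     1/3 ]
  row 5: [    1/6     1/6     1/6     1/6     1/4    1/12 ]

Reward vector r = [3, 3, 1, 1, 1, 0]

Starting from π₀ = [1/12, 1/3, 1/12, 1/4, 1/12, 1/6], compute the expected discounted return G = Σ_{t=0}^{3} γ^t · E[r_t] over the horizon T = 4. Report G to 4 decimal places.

G = 3.9769

t=0: π = [0.0833, 0.3333, 0.0833, 0.2500, 0.0833, 0.1667], E[r] = 1.6667, γ^t·E[r] = 1.666667, running G = 1.666667
t=1: π = [0.1806, 0.1528, 0.1250, 0.2639, 0.1389, 0.1389], E[r] = 1.5278, γ^t·E[r] = 1.069444, running G = 2.736111
t=2: π = [0.1539, 0.1644, 0.1273, 0.2697, 0.1389, 0.1458], E[r] = 1.4907, γ^t·E[r] = 0.730463, running G = 3.466574
t=3: π = [0.1569, 0.1592, 0.1286, 0.2700, 0.1407, 0.1446], E[r] = 1.4878, γ^t·E[r] = 0.510299, running G = 3.976873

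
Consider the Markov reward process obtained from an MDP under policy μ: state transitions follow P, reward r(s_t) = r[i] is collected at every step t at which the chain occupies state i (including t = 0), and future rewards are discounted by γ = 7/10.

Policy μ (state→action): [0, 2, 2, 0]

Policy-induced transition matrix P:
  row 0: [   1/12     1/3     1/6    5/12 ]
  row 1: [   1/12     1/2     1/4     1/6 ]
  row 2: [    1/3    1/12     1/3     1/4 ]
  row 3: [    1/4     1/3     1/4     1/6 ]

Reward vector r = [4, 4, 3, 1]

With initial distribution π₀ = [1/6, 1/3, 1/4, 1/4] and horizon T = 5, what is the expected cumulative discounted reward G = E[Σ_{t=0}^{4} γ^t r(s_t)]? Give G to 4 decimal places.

G = 8.4012

t=0: π = [0.1667, 0.3333, 0.2500, 0.2500], E[r] = 3.0000, γ^t·E[r] = 3.000000, running G = 3.000000
t=1: π = [0.1875, 0.3264, 0.2569, 0.2292], E[r] = 3.0556, γ^t·E[r] = 2.138889, running G = 5.138889
t=2: π = [0.1858, 0.3235, 0.2558, 0.2350], E[r] = 3.0394, γ^t·E[r] = 1.489282, running G = 6.628171
t=3: π = [0.1864, 0.3233, 0.2558, 0.2344], E[r] = 3.0409, γ^t·E[r] = 1.043027, running G = 7.671198
t=4: π = [0.1864, 0.3233, 0.2558, 0.2346], E[r] = 3.0404, γ^t·E[r] = 0.730007, running G = 8.401205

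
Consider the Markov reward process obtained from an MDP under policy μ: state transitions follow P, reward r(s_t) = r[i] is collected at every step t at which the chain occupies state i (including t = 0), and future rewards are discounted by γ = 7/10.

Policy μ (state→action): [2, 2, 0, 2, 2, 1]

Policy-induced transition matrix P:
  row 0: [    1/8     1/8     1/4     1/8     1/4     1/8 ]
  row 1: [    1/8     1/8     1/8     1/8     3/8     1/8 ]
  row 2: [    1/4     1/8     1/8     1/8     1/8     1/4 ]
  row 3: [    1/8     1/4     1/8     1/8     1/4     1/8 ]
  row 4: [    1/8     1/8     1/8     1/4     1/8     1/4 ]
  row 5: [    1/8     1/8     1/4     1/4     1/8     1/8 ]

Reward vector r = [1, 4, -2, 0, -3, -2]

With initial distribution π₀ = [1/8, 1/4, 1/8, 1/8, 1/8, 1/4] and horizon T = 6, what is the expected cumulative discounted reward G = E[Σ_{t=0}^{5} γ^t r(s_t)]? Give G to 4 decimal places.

t=0: π = [0.1250, 0.2500, 0.1250, 0.1250, 0.1250, 0.2500], E[r] = 0.0000, γ^t·E[r] = 0.000000, running G = 0.000000
t=1: π = [0.1406, 0.1406, 0.1719, 0.1719, 0.2188, 0.1563], E[r] = -0.6094, γ^t·E[r] = -0.426563, running G = -0.426563
t=2: π = [0.1465, 0.1465, 0.1621, 0.1719, 0.1992, 0.1738], E[r] = -0.5371, γ^t·E[r] = -0.263184, running G = -0.689746
t=3: π = [0.1453, 0.1465, 0.1650, 0.1716, 0.2014, 0.1702], E[r] = -0.5435, γ^t·E[r] = -0.186406, running G = -0.876152
t=4: π = [0.1456, 0.1465, 0.1644, 0.1714, 0.2012, 0.1708], E[r] = -0.5427, γ^t·E[r] = -0.130308, running G = -1.006460
t=5: π = [0.1456, 0.1464, 0.1646, 0.1715, 0.2012, 0.1707], E[r] = -0.5430, γ^t·E[r] = -0.091261, running G = -1.097721

G = -1.0977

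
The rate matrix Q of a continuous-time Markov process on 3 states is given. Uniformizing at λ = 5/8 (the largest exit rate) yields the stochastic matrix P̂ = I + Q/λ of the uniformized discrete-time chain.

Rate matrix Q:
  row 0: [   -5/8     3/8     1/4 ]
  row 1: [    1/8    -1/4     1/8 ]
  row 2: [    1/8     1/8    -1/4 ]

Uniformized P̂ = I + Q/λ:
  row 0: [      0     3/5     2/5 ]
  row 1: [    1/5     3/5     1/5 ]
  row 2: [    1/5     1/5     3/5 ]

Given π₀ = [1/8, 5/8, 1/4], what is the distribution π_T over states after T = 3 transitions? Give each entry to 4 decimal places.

t=0: π = [0.1250, 0.6250, 0.2500]
t=1: π = [0.1750, 0.5000, 0.3250]
t=2: π = [0.1650, 0.4700, 0.3650]
t=3: π = [0.1670, 0.4540, 0.3790]

π = [0.1670, 0.4540, 0.3790]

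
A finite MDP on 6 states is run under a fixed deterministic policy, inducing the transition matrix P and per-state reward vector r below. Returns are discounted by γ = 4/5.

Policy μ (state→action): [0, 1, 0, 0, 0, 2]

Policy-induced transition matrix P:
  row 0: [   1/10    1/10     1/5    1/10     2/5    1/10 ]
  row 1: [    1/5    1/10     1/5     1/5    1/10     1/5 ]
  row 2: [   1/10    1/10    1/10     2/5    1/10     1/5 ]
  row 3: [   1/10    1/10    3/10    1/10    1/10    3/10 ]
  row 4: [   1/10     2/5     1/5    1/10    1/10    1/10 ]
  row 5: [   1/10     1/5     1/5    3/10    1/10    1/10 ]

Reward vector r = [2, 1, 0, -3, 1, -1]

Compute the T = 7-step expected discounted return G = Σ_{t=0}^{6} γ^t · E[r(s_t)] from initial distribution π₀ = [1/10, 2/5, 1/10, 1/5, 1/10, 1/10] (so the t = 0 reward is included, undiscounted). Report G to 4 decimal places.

G = -0.7873

t=0: π = [0.1000, 0.4000, 0.1000, 0.2000, 0.1000, 0.1000], E[r] = 0.0000, γ^t·E[r] = 0.000000, running G = 0.000000
t=1: π = [0.1400, 0.1400, 0.2100, 0.1900, 0.1300, 0.1900], E[r] = -0.2100, γ^t·E[r] = -0.168000, running G = -0.168000
t=2: π = [0.1140, 0.1580, 0.1980, 0.2150, 0.1420, 0.1730], E[r] = -0.2900, γ^t·E[r] = -0.185600, running G = -0.353600
t=3: π = [0.1158, 0.1599, 0.2017, 0.2098, 0.1342, 0.1786], E[r] = -0.2823, γ^t·E[r] = -0.144538, running G = -0.498138
t=4: π = [0.1160, 0.1581, 0.2008, 0.2122, 0.1347, 0.1781], E[r] = -0.2899, γ^t·E[r] = -0.118759, running G = -0.616897
t=5: π = [0.1158, 0.1582, 0.2011, 0.2117, 0.1348, 0.1783], E[r] = -0.2887, γ^t·E[r] = -0.094607, running G = -0.711504
t=6: π = [0.1158, 0.1583, 0.2011, 0.2118, 0.1347, 0.1783], E[r] = -0.2891, γ^t·E[r] = -0.075788, running G = -0.787293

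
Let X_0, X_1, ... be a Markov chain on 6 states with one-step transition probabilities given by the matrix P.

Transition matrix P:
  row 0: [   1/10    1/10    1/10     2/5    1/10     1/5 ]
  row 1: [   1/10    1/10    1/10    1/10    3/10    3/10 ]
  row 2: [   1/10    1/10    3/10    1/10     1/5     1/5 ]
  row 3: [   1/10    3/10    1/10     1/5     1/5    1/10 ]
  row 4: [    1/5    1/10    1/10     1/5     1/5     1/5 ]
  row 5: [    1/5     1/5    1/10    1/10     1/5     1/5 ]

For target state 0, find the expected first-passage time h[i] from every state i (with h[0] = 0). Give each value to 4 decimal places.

h = [0.0000, 6.9203, 7.0625, 7.1110, 6.3611, 6.3420]

First-step conditioning: h[0] = 0; for i ≠ 0, h[i] = 1 + Σ_k P[i][k]·h[k].
  h[1] = 1 + 1/10·h[1] + 1/10·h[2] + 1/10·h[3] + 3/10·h[4] + 3/10·h[5]
  h[2] = 1 + 1/10·h[1] + 3/10·h[2] + 1/10·h[3] + 1/5·h[4] + 1/5·h[5]
  h[3] = 1 + 3/10·h[1] + 1/10·h[2] + 1/5·h[3] + 1/5·h[4] + 1/10·h[5]
  h[4] = 1 + 1/10·h[1] + 1/10·h[2] + 1/5·h[3] + 1/5·h[4] + 1/5·h[5]
  h[5] = 1 + 1/5·h[1] + 1/10·h[2] + 1/10·h[3] + 1/5·h[4] + 1/5·h[5]
Solving the 5×5 linear system over states ≠ 0 gives exactly h = [0, 87120/12589, 88910/12589, 89520/12589, 80080/12589, 79840/12589] (h[0] = 0 is the target).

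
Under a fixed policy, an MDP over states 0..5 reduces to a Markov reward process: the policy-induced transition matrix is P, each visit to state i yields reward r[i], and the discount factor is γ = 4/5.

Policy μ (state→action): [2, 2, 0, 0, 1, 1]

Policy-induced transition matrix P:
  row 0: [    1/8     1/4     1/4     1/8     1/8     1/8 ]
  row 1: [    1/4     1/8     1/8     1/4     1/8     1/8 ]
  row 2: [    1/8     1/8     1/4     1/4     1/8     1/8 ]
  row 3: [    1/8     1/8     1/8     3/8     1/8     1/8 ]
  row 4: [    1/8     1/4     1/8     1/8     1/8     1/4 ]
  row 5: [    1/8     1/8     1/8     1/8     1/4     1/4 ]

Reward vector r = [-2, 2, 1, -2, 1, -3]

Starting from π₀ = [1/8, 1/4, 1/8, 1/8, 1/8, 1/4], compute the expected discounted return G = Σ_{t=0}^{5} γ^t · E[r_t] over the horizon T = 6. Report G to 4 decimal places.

t=0: π = [0.1250, 0.2500, 0.1250, 0.1250, 0.1250, 0.2500], E[r] = -0.5000, γ^t·E[r] = -0.500000, running G = -0.500000
t=1: π = [0.1563, 0.1563, 0.1563, 0.2031, 0.1563, 0.1719], E[r] = -0.6094, γ^t·E[r] = -0.487500, running G = -0.987500
t=2: π = [0.1445, 0.1641, 0.1641, 0.2148, 0.1465, 0.1660], E[r] = -0.5781, γ^t·E[r] = -0.370000, running G = -1.357500
t=3: π = [0.1455, 0.1614, 0.1636, 0.2197, 0.1458, 0.1641], E[r] = -0.5906, γ^t·E[r] = -0.302375, running G = -1.659875
t=4: π = [0.1452, 0.1614, 0.1636, 0.2206, 0.1455, 0.1637], E[r] = -0.5907, γ^t·E[r] = -0.241938, running G = -1.901813
t=5: π = [0.1452, 0.1613, 0.1636, 0.2208, 0.1455, 0.1637], E[r] = -0.5911, γ^t·E[r] = -0.193696, running G = -2.095509

G = -2.0955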